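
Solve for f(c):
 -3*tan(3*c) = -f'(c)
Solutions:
 f(c) = C1 - log(cos(3*c))


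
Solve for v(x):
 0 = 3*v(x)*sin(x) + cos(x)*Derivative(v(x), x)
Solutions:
 v(x) = C1*cos(x)^3


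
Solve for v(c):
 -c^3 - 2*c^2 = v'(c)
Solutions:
 v(c) = C1 - c^4/4 - 2*c^3/3


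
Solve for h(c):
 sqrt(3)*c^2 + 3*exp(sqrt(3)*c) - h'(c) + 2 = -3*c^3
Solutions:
 h(c) = C1 + 3*c^4/4 + sqrt(3)*c^3/3 + 2*c + sqrt(3)*exp(sqrt(3)*c)


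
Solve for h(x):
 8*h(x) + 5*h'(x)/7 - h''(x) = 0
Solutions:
 h(x) = C1*exp(x*(5 - 3*sqrt(177))/14) + C2*exp(x*(5 + 3*sqrt(177))/14)


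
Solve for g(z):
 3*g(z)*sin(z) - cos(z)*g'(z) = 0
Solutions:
 g(z) = C1/cos(z)^3


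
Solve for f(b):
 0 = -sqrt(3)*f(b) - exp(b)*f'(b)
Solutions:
 f(b) = C1*exp(sqrt(3)*exp(-b))


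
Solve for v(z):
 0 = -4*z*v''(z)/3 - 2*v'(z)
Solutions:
 v(z) = C1 + C2/sqrt(z)


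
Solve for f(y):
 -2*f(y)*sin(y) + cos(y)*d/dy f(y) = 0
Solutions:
 f(y) = C1/cos(y)^2


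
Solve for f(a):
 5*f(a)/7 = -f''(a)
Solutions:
 f(a) = C1*sin(sqrt(35)*a/7) + C2*cos(sqrt(35)*a/7)


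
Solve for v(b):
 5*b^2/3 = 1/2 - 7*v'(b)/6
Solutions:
 v(b) = C1 - 10*b^3/21 + 3*b/7


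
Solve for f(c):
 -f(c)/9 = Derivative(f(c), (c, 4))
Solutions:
 f(c) = (C1*sin(sqrt(6)*c/6) + C2*cos(sqrt(6)*c/6))*exp(-sqrt(6)*c/6) + (C3*sin(sqrt(6)*c/6) + C4*cos(sqrt(6)*c/6))*exp(sqrt(6)*c/6)


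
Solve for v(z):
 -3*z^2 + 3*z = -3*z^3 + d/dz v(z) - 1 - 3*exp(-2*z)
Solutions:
 v(z) = C1 + 3*z^4/4 - z^3 + 3*z^2/2 + z - 3*exp(-2*z)/2


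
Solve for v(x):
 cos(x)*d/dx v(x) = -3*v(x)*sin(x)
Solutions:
 v(x) = C1*cos(x)^3


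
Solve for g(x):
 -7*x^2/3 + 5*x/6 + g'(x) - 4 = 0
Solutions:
 g(x) = C1 + 7*x^3/9 - 5*x^2/12 + 4*x


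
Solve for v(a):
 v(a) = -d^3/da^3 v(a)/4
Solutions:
 v(a) = C3*exp(-2^(2/3)*a) + (C1*sin(2^(2/3)*sqrt(3)*a/2) + C2*cos(2^(2/3)*sqrt(3)*a/2))*exp(2^(2/3)*a/2)


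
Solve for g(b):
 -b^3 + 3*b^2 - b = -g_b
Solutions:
 g(b) = C1 + b^4/4 - b^3 + b^2/2


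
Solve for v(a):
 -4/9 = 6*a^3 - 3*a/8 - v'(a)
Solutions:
 v(a) = C1 + 3*a^4/2 - 3*a^2/16 + 4*a/9


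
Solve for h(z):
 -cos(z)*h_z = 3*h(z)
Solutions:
 h(z) = C1*(sin(z) - 1)^(3/2)/(sin(z) + 1)^(3/2)


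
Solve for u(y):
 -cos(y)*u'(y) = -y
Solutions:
 u(y) = C1 + Integral(y/cos(y), y)


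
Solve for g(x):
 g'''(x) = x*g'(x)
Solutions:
 g(x) = C1 + Integral(C2*airyai(x) + C3*airybi(x), x)


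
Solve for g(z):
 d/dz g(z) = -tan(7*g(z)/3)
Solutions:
 g(z) = -3*asin(C1*exp(-7*z/3))/7 + 3*pi/7
 g(z) = 3*asin(C1*exp(-7*z/3))/7


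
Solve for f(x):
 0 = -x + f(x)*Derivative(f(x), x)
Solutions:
 f(x) = -sqrt(C1 + x^2)
 f(x) = sqrt(C1 + x^2)


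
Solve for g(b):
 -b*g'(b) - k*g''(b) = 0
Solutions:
 g(b) = C1 + C2*sqrt(k)*erf(sqrt(2)*b*sqrt(1/k)/2)


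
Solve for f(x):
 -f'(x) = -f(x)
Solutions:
 f(x) = C1*exp(x)


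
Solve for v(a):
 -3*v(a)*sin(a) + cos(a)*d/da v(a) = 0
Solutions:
 v(a) = C1/cos(a)^3


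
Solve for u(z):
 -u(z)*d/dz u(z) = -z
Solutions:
 u(z) = -sqrt(C1 + z^2)
 u(z) = sqrt(C1 + z^2)


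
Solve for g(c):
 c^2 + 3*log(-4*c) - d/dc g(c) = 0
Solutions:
 g(c) = C1 + c^3/3 + 3*c*log(-c) + 3*c*(-1 + 2*log(2))


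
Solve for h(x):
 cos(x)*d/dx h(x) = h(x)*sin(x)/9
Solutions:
 h(x) = C1/cos(x)^(1/9)


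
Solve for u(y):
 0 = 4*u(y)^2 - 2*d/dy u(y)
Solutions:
 u(y) = -1/(C1 + 2*y)


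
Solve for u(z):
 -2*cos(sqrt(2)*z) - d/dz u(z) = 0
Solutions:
 u(z) = C1 - sqrt(2)*sin(sqrt(2)*z)


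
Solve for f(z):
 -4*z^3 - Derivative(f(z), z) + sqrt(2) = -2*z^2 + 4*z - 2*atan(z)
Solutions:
 f(z) = C1 - z^4 + 2*z^3/3 - 2*z^2 + 2*z*atan(z) + sqrt(2)*z - log(z^2 + 1)


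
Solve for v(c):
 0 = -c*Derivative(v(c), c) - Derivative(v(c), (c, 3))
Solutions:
 v(c) = C1 + Integral(C2*airyai(-c) + C3*airybi(-c), c)


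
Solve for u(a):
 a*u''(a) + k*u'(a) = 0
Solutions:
 u(a) = C1 + a^(1 - re(k))*(C2*sin(log(a)*Abs(im(k))) + C3*cos(log(a)*im(k)))


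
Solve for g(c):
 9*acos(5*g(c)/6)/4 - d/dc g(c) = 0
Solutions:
 Integral(1/acos(5*_y/6), (_y, g(c))) = C1 + 9*c/4


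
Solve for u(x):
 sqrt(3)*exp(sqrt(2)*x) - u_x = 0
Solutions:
 u(x) = C1 + sqrt(6)*exp(sqrt(2)*x)/2


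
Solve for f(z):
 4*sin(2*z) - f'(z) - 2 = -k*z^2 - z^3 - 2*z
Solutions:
 f(z) = C1 + k*z^3/3 + z^4/4 + z^2 - 2*z - 2*cos(2*z)


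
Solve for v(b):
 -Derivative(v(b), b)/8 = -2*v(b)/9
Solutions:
 v(b) = C1*exp(16*b/9)


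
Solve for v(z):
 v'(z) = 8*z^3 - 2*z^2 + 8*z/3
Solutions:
 v(z) = C1 + 2*z^4 - 2*z^3/3 + 4*z^2/3


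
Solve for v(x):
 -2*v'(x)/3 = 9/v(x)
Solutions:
 v(x) = -sqrt(C1 - 27*x)
 v(x) = sqrt(C1 - 27*x)


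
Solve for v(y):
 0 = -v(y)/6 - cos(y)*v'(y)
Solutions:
 v(y) = C1*(sin(y) - 1)^(1/12)/(sin(y) + 1)^(1/12)


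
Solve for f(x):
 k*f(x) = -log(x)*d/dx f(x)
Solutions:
 f(x) = C1*exp(-k*li(x))


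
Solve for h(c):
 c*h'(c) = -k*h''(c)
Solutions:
 h(c) = C1 + C2*sqrt(k)*erf(sqrt(2)*c*sqrt(1/k)/2)


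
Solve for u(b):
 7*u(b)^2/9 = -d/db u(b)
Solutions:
 u(b) = 9/(C1 + 7*b)


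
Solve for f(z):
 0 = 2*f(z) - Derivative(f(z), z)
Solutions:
 f(z) = C1*exp(2*z)


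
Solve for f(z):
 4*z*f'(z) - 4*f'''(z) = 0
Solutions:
 f(z) = C1 + Integral(C2*airyai(z) + C3*airybi(z), z)


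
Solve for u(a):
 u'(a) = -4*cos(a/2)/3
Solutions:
 u(a) = C1 - 8*sin(a/2)/3


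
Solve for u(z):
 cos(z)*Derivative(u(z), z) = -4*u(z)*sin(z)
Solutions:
 u(z) = C1*cos(z)^4


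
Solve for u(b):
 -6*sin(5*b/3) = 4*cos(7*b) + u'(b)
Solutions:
 u(b) = C1 - 4*sin(7*b)/7 + 18*cos(5*b/3)/5


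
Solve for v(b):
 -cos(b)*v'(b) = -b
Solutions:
 v(b) = C1 + Integral(b/cos(b), b)


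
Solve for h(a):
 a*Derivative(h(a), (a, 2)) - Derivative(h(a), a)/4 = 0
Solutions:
 h(a) = C1 + C2*a^(5/4)


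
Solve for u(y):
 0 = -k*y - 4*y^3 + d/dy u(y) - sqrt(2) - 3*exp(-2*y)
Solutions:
 u(y) = C1 + k*y^2/2 + y^4 + sqrt(2)*y - 3*exp(-2*y)/2


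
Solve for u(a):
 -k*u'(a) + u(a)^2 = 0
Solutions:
 u(a) = -k/(C1*k + a)


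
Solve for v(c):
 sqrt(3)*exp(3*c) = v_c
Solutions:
 v(c) = C1 + sqrt(3)*exp(3*c)/3


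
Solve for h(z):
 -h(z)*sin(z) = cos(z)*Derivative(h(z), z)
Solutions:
 h(z) = C1*cos(z)


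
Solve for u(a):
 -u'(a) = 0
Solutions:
 u(a) = C1


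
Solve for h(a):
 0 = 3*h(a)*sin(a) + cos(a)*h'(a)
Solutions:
 h(a) = C1*cos(a)^3


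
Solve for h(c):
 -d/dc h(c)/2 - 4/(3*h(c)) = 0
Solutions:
 h(c) = -sqrt(C1 - 48*c)/3
 h(c) = sqrt(C1 - 48*c)/3


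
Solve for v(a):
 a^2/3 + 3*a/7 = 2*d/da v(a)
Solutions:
 v(a) = C1 + a^3/18 + 3*a^2/28


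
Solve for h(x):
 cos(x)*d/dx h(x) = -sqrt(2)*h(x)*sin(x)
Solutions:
 h(x) = C1*cos(x)^(sqrt(2))


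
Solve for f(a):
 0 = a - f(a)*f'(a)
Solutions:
 f(a) = -sqrt(C1 + a^2)
 f(a) = sqrt(C1 + a^2)


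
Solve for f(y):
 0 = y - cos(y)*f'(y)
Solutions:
 f(y) = C1 + Integral(y/cos(y), y)


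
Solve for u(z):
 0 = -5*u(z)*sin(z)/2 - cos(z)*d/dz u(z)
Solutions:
 u(z) = C1*cos(z)^(5/2)


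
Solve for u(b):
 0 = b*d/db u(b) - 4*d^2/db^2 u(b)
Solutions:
 u(b) = C1 + C2*erfi(sqrt(2)*b/4)


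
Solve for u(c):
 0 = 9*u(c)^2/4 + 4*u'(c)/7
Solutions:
 u(c) = 16/(C1 + 63*c)


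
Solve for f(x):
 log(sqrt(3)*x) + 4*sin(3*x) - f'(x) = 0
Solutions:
 f(x) = C1 + x*log(x) - x + x*log(3)/2 - 4*cos(3*x)/3


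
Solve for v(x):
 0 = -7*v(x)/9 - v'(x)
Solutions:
 v(x) = C1*exp(-7*x/9)


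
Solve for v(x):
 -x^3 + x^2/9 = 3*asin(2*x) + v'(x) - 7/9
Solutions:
 v(x) = C1 - x^4/4 + x^3/27 - 3*x*asin(2*x) + 7*x/9 - 3*sqrt(1 - 4*x^2)/2


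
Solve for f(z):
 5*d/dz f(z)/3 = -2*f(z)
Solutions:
 f(z) = C1*exp(-6*z/5)


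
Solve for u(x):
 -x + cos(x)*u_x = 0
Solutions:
 u(x) = C1 + Integral(x/cos(x), x)


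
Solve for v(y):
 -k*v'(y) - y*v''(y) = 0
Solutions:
 v(y) = C1 + y^(1 - re(k))*(C2*sin(log(y)*Abs(im(k))) + C3*cos(log(y)*im(k)))


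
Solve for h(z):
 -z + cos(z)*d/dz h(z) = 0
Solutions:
 h(z) = C1 + Integral(z/cos(z), z)


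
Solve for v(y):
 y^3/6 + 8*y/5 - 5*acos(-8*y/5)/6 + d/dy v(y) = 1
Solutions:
 v(y) = C1 - y^4/24 - 4*y^2/5 + 5*y*acos(-8*y/5)/6 + y + 5*sqrt(25 - 64*y^2)/48


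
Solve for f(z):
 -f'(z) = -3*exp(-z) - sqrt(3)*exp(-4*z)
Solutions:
 f(z) = C1 - 3*exp(-z) - sqrt(3)*exp(-4*z)/4


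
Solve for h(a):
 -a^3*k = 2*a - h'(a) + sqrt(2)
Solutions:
 h(a) = C1 + a^4*k/4 + a^2 + sqrt(2)*a


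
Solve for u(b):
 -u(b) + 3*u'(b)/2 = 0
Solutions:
 u(b) = C1*exp(2*b/3)


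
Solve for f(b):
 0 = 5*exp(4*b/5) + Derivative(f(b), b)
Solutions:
 f(b) = C1 - 25*exp(4*b/5)/4


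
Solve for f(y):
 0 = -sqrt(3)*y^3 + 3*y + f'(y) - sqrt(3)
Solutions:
 f(y) = C1 + sqrt(3)*y^4/4 - 3*y^2/2 + sqrt(3)*y


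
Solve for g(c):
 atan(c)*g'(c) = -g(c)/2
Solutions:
 g(c) = C1*exp(-Integral(1/atan(c), c)/2)


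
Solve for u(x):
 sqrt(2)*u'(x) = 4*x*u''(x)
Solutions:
 u(x) = C1 + C2*x^(sqrt(2)/4 + 1)


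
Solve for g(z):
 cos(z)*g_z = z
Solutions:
 g(z) = C1 + Integral(z/cos(z), z)


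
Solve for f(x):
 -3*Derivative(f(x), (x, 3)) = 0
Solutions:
 f(x) = C1 + C2*x + C3*x^2


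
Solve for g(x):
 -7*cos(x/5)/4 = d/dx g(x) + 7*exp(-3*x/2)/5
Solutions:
 g(x) = C1 - 35*sin(x/5)/4 + 14*exp(-3*x/2)/15


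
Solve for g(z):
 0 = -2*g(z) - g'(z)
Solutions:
 g(z) = C1*exp(-2*z)


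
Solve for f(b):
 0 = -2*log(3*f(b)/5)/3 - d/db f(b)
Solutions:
 3*Integral(1/(log(_y) - log(5) + log(3)), (_y, f(b)))/2 = C1 - b


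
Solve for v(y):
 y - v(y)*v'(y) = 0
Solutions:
 v(y) = -sqrt(C1 + y^2)
 v(y) = sqrt(C1 + y^2)


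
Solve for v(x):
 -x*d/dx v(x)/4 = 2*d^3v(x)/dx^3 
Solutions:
 v(x) = C1 + Integral(C2*airyai(-x/2) + C3*airybi(-x/2), x)


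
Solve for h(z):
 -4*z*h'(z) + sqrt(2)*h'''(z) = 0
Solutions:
 h(z) = C1 + Integral(C2*airyai(sqrt(2)*z) + C3*airybi(sqrt(2)*z), z)


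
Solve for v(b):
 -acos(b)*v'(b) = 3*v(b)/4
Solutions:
 v(b) = C1*exp(-3*Integral(1/acos(b), b)/4)


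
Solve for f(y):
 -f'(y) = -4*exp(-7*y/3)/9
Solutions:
 f(y) = C1 - 4*exp(-7*y/3)/21


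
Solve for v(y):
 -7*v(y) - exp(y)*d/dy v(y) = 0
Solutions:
 v(y) = C1*exp(7*exp(-y))


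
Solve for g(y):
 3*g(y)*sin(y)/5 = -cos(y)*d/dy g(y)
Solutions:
 g(y) = C1*cos(y)^(3/5)


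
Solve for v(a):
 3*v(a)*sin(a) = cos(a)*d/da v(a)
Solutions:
 v(a) = C1/cos(a)^3


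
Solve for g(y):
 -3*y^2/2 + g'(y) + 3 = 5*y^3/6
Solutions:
 g(y) = C1 + 5*y^4/24 + y^3/2 - 3*y


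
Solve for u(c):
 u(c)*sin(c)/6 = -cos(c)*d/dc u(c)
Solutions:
 u(c) = C1*cos(c)^(1/6)


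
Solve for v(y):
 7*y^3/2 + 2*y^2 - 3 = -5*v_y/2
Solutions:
 v(y) = C1 - 7*y^4/20 - 4*y^3/15 + 6*y/5


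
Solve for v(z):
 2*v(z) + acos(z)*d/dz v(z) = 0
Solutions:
 v(z) = C1*exp(-2*Integral(1/acos(z), z))


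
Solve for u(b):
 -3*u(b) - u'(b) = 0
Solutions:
 u(b) = C1*exp(-3*b)


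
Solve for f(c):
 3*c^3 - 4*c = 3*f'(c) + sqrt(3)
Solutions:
 f(c) = C1 + c^4/4 - 2*c^2/3 - sqrt(3)*c/3


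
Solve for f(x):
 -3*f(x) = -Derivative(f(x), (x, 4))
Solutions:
 f(x) = C1*exp(-3^(1/4)*x) + C2*exp(3^(1/4)*x) + C3*sin(3^(1/4)*x) + C4*cos(3^(1/4)*x)


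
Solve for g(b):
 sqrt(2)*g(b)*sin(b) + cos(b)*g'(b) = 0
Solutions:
 g(b) = C1*cos(b)^(sqrt(2))


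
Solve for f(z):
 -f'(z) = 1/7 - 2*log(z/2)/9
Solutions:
 f(z) = C1 + 2*z*log(z)/9 - 23*z/63 - 2*z*log(2)/9


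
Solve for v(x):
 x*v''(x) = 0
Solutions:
 v(x) = C1 + C2*x


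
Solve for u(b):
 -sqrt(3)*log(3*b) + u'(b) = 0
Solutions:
 u(b) = C1 + sqrt(3)*b*log(b) - sqrt(3)*b + sqrt(3)*b*log(3)


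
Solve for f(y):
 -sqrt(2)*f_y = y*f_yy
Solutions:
 f(y) = C1 + C2*y^(1 - sqrt(2))


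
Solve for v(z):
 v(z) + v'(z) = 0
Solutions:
 v(z) = C1*exp(-z)


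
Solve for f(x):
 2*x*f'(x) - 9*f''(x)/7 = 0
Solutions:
 f(x) = C1 + C2*erfi(sqrt(7)*x/3)


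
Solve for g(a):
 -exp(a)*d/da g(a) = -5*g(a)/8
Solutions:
 g(a) = C1*exp(-5*exp(-a)/8)


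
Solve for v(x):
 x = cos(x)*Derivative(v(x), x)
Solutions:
 v(x) = C1 + Integral(x/cos(x), x)


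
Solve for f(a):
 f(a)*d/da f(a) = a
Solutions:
 f(a) = -sqrt(C1 + a^2)
 f(a) = sqrt(C1 + a^2)


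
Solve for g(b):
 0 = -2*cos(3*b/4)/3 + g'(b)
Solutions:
 g(b) = C1 + 8*sin(3*b/4)/9


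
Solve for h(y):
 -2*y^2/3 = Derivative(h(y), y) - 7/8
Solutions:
 h(y) = C1 - 2*y^3/9 + 7*y/8


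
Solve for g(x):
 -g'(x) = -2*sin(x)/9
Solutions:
 g(x) = C1 - 2*cos(x)/9


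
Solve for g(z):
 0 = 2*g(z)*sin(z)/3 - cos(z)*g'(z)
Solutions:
 g(z) = C1/cos(z)^(2/3)


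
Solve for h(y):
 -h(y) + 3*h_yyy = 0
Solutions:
 h(y) = C3*exp(3^(2/3)*y/3) + (C1*sin(3^(1/6)*y/2) + C2*cos(3^(1/6)*y/2))*exp(-3^(2/3)*y/6)


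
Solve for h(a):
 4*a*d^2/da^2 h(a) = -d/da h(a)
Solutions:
 h(a) = C1 + C2*a^(3/4)


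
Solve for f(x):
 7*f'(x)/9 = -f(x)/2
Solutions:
 f(x) = C1*exp(-9*x/14)


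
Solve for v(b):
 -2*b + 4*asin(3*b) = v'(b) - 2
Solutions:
 v(b) = C1 - b^2 + 4*b*asin(3*b) + 2*b + 4*sqrt(1 - 9*b^2)/3


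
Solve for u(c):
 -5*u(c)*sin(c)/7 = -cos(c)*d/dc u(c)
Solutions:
 u(c) = C1/cos(c)^(5/7)


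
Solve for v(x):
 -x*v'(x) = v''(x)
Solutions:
 v(x) = C1 + C2*erf(sqrt(2)*x/2)


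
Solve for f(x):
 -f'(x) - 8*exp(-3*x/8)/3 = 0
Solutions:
 f(x) = C1 + 64*exp(-3*x/8)/9


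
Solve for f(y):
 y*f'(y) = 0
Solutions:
 f(y) = C1


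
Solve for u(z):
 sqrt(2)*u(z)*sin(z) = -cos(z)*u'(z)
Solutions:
 u(z) = C1*cos(z)^(sqrt(2))


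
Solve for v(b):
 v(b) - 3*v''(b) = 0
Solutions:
 v(b) = C1*exp(-sqrt(3)*b/3) + C2*exp(sqrt(3)*b/3)


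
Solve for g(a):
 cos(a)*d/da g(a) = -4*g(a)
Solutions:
 g(a) = C1*(sin(a)^2 - 2*sin(a) + 1)/(sin(a)^2 + 2*sin(a) + 1)


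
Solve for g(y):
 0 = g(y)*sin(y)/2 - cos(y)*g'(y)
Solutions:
 g(y) = C1/sqrt(cos(y))


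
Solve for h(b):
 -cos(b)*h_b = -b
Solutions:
 h(b) = C1 + Integral(b/cos(b), b)


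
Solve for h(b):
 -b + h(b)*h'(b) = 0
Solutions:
 h(b) = -sqrt(C1 + b^2)
 h(b) = sqrt(C1 + b^2)


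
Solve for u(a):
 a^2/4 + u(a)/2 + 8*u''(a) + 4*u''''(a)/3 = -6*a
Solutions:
 u(a) = C1*sin(a*sqrt(3 - sqrt(138)/4)) + C2*sin(a*sqrt(sqrt(138)/4 + 3)) + C3*cos(a*sqrt(3 - sqrt(138)/4)) + C4*cos(a*sqrt(sqrt(138)/4 + 3)) - a^2/2 - 12*a + 16


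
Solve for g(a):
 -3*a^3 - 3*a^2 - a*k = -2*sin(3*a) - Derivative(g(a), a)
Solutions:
 g(a) = C1 + 3*a^4/4 + a^3 + a^2*k/2 + 2*cos(3*a)/3


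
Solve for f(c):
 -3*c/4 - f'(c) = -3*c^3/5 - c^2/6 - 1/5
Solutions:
 f(c) = C1 + 3*c^4/20 + c^3/18 - 3*c^2/8 + c/5


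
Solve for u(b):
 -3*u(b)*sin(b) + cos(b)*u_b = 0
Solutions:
 u(b) = C1/cos(b)^3


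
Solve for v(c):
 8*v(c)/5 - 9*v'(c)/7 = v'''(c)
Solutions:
 v(c) = C1*exp(-c*(-15*245^(1/3)/(196 + sqrt(43141))^(1/3) + 175^(1/3)*(196 + sqrt(43141))^(1/3))/70)*sin(sqrt(3)*c*(15*245^(1/3)/(196 + sqrt(43141))^(1/3) + 175^(1/3)*(196 + sqrt(43141))^(1/3))/70) + C2*exp(-c*(-15*245^(1/3)/(196 + sqrt(43141))^(1/3) + 175^(1/3)*(196 + sqrt(43141))^(1/3))/70)*cos(sqrt(3)*c*(15*245^(1/3)/(196 + sqrt(43141))^(1/3) + 175^(1/3)*(196 + sqrt(43141))^(1/3))/70) + C3*exp(c*(-15*245^(1/3)/(196 + sqrt(43141))^(1/3) + 175^(1/3)*(196 + sqrt(43141))^(1/3))/35)


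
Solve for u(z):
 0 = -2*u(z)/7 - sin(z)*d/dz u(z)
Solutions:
 u(z) = C1*(cos(z) + 1)^(1/7)/(cos(z) - 1)^(1/7)


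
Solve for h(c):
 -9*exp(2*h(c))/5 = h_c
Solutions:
 h(c) = log(-sqrt(1/(C1 + 9*c))) - log(2) + log(10)/2
 h(c) = log(1/(C1 + 9*c))/2 - log(2) + log(10)/2


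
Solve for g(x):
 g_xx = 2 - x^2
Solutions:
 g(x) = C1 + C2*x - x^4/12 + x^2


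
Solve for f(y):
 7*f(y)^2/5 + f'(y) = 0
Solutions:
 f(y) = 5/(C1 + 7*y)


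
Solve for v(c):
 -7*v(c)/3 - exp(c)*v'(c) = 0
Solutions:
 v(c) = C1*exp(7*exp(-c)/3)


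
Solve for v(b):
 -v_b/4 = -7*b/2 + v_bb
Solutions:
 v(b) = C1 + C2*exp(-b/4) + 7*b^2 - 56*b


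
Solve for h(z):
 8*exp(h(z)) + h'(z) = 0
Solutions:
 h(z) = log(1/(C1 + 8*z))


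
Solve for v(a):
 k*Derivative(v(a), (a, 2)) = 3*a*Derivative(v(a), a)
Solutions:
 v(a) = C1 + C2*erf(sqrt(6)*a*sqrt(-1/k)/2)/sqrt(-1/k)


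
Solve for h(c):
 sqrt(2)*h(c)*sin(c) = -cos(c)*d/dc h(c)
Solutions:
 h(c) = C1*cos(c)^(sqrt(2))


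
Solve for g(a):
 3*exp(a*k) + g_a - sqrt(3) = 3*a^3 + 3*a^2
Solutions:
 g(a) = C1 + 3*a^4/4 + a^3 + sqrt(3)*a - 3*exp(a*k)/k


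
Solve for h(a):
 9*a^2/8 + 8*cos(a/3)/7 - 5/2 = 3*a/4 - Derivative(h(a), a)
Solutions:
 h(a) = C1 - 3*a^3/8 + 3*a^2/8 + 5*a/2 - 24*sin(a/3)/7


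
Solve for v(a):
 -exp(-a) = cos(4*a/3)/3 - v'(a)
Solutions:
 v(a) = C1 + sin(4*a/3)/4 - exp(-a)


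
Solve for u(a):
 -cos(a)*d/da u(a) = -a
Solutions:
 u(a) = C1 + Integral(a/cos(a), a)


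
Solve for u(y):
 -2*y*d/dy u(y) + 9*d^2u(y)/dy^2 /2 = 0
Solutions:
 u(y) = C1 + C2*erfi(sqrt(2)*y/3)


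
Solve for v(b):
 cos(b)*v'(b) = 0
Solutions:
 v(b) = C1


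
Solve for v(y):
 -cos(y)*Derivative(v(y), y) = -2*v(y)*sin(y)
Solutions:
 v(y) = C1/cos(y)^2


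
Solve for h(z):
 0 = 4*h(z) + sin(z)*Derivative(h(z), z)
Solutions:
 h(z) = C1*(cos(z)^2 + 2*cos(z) + 1)/(cos(z)^2 - 2*cos(z) + 1)


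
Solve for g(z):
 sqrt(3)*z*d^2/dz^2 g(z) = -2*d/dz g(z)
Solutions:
 g(z) = C1 + C2*z^(1 - 2*sqrt(3)/3)


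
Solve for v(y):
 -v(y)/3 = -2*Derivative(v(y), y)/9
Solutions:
 v(y) = C1*exp(3*y/2)


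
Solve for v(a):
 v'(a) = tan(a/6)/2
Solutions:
 v(a) = C1 - 3*log(cos(a/6))


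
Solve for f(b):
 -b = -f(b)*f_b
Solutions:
 f(b) = -sqrt(C1 + b^2)
 f(b) = sqrt(C1 + b^2)


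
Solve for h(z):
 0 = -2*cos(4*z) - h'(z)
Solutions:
 h(z) = C1 - sin(4*z)/2


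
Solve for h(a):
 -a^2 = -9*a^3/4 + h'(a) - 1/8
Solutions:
 h(a) = C1 + 9*a^4/16 - a^3/3 + a/8


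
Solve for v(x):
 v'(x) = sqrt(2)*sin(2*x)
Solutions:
 v(x) = C1 - sqrt(2)*cos(2*x)/2


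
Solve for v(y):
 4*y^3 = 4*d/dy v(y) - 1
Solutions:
 v(y) = C1 + y^4/4 + y/4


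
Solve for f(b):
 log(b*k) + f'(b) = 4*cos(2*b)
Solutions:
 f(b) = C1 - b*log(b*k) + b + 2*sin(2*b)


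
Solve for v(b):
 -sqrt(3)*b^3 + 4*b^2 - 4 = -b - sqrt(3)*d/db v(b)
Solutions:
 v(b) = C1 + b^4/4 - 4*sqrt(3)*b^3/9 - sqrt(3)*b^2/6 + 4*sqrt(3)*b/3


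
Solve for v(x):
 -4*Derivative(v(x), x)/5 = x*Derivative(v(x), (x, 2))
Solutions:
 v(x) = C1 + C2*x^(1/5)


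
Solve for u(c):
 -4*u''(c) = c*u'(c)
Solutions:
 u(c) = C1 + C2*erf(sqrt(2)*c/4)


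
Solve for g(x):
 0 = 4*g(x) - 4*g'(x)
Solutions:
 g(x) = C1*exp(x)


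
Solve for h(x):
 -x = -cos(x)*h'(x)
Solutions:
 h(x) = C1 + Integral(x/cos(x), x)


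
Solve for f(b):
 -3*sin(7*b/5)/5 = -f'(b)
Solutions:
 f(b) = C1 - 3*cos(7*b/5)/7


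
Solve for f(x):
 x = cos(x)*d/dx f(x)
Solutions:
 f(x) = C1 + Integral(x/cos(x), x)


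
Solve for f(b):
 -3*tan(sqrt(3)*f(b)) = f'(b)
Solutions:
 f(b) = sqrt(3)*(pi - asin(C1*exp(-3*sqrt(3)*b)))/3
 f(b) = sqrt(3)*asin(C1*exp(-3*sqrt(3)*b))/3


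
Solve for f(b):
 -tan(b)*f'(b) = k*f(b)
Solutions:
 f(b) = C1*exp(-k*log(sin(b)))


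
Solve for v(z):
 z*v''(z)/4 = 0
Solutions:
 v(z) = C1 + C2*z


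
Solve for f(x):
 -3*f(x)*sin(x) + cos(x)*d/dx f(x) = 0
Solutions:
 f(x) = C1/cos(x)^3


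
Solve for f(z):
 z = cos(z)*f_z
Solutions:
 f(z) = C1 + Integral(z/cos(z), z)


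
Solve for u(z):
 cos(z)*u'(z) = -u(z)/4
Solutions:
 u(z) = C1*(sin(z) - 1)^(1/8)/(sin(z) + 1)^(1/8)


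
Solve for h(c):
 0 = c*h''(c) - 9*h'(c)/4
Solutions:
 h(c) = C1 + C2*c^(13/4)


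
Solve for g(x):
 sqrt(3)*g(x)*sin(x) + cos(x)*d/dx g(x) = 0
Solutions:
 g(x) = C1*cos(x)^(sqrt(3))


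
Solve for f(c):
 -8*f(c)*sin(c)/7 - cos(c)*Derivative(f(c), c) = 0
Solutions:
 f(c) = C1*cos(c)^(8/7)


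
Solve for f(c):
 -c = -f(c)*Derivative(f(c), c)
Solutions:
 f(c) = -sqrt(C1 + c^2)
 f(c) = sqrt(C1 + c^2)


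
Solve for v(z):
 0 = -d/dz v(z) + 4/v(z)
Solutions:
 v(z) = -sqrt(C1 + 8*z)
 v(z) = sqrt(C1 + 8*z)


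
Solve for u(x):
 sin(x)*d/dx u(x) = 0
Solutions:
 u(x) = C1


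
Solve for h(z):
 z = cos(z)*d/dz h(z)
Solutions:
 h(z) = C1 + Integral(z/cos(z), z)


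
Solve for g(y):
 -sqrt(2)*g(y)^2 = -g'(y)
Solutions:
 g(y) = -1/(C1 + sqrt(2)*y)


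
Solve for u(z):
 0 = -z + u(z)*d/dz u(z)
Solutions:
 u(z) = -sqrt(C1 + z^2)
 u(z) = sqrt(C1 + z^2)


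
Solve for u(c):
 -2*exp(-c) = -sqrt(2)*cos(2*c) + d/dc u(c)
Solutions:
 u(c) = C1 + sqrt(2)*sin(2*c)/2 + 2*exp(-c)


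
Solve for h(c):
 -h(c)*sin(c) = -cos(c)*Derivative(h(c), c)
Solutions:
 h(c) = C1/cos(c)


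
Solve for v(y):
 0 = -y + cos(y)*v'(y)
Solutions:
 v(y) = C1 + Integral(y/cos(y), y)


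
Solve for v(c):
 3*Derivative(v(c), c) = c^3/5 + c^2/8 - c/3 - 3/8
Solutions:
 v(c) = C1 + c^4/60 + c^3/72 - c^2/18 - c/8


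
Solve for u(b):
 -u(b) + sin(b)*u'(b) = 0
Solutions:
 u(b) = C1*sqrt(cos(b) - 1)/sqrt(cos(b) + 1)


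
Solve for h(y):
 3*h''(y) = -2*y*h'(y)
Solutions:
 h(y) = C1 + C2*erf(sqrt(3)*y/3)


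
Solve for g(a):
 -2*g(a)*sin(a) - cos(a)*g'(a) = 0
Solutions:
 g(a) = C1*cos(a)^2


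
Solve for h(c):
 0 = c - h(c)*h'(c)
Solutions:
 h(c) = -sqrt(C1 + c^2)
 h(c) = sqrt(C1 + c^2)


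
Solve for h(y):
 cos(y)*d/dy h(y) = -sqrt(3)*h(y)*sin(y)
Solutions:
 h(y) = C1*cos(y)^(sqrt(3))


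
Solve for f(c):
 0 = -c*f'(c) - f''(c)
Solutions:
 f(c) = C1 + C2*erf(sqrt(2)*c/2)


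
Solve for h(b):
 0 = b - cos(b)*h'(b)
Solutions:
 h(b) = C1 + Integral(b/cos(b), b)


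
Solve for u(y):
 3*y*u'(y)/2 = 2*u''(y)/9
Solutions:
 u(y) = C1 + C2*erfi(3*sqrt(6)*y/4)


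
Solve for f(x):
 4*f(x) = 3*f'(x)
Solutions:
 f(x) = C1*exp(4*x/3)


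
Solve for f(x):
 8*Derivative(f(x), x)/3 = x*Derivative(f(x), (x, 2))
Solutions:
 f(x) = C1 + C2*x^(11/3)


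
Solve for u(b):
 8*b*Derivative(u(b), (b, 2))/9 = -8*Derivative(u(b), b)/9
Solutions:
 u(b) = C1 + C2*log(b)


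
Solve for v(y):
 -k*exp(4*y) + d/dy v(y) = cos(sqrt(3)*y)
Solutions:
 v(y) = C1 + k*exp(4*y)/4 + sqrt(3)*sin(sqrt(3)*y)/3


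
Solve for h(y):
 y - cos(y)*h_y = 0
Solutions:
 h(y) = C1 + Integral(y/cos(y), y)


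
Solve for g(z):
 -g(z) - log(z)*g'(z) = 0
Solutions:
 g(z) = C1*exp(-li(z))


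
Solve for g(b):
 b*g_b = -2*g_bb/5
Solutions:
 g(b) = C1 + C2*erf(sqrt(5)*b/2)


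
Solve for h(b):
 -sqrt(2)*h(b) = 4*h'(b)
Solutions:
 h(b) = C1*exp(-sqrt(2)*b/4)


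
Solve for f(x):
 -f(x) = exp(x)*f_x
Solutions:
 f(x) = C1*exp(exp(-x))


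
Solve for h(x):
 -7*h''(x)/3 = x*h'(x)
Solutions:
 h(x) = C1 + C2*erf(sqrt(42)*x/14)


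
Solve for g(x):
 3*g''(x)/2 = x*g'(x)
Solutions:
 g(x) = C1 + C2*erfi(sqrt(3)*x/3)


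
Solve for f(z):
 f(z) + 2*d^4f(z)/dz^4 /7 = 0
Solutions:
 f(z) = (C1*sin(14^(1/4)*z/2) + C2*cos(14^(1/4)*z/2))*exp(-14^(1/4)*z/2) + (C3*sin(14^(1/4)*z/2) + C4*cos(14^(1/4)*z/2))*exp(14^(1/4)*z/2)


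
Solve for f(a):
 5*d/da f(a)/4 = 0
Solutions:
 f(a) = C1


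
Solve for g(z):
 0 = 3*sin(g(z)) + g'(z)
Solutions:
 g(z) = -acos((-C1 - exp(6*z))/(C1 - exp(6*z))) + 2*pi
 g(z) = acos((-C1 - exp(6*z))/(C1 - exp(6*z)))


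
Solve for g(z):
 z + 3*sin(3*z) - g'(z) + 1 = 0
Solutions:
 g(z) = C1 + z^2/2 + z - cos(3*z)


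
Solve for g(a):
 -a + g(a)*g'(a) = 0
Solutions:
 g(a) = -sqrt(C1 + a^2)
 g(a) = sqrt(C1 + a^2)


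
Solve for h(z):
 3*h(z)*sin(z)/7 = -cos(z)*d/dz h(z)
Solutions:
 h(z) = C1*cos(z)^(3/7)


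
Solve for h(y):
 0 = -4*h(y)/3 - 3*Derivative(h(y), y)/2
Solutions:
 h(y) = C1*exp(-8*y/9)


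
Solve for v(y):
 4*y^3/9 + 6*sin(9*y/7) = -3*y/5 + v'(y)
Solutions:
 v(y) = C1 + y^4/9 + 3*y^2/10 - 14*cos(9*y/7)/3


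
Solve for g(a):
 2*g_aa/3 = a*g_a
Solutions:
 g(a) = C1 + C2*erfi(sqrt(3)*a/2)


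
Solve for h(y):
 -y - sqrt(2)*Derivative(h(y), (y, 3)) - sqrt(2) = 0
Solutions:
 h(y) = C1 + C2*y + C3*y^2 - sqrt(2)*y^4/48 - y^3/6


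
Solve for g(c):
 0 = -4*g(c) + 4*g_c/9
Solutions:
 g(c) = C1*exp(9*c)


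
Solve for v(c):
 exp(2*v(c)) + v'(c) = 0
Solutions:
 v(c) = log(-sqrt(-1/(C1 - c))) - log(2)/2
 v(c) = log(-1/(C1 - c))/2 - log(2)/2


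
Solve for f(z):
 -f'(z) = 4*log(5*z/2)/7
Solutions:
 f(z) = C1 - 4*z*log(z)/7 - 4*z*log(5)/7 + 4*z*log(2)/7 + 4*z/7


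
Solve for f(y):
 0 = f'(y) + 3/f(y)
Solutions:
 f(y) = -sqrt(C1 - 6*y)
 f(y) = sqrt(C1 - 6*y)


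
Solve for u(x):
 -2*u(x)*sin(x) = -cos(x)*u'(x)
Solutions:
 u(x) = C1/cos(x)^2


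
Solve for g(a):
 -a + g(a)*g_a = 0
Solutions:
 g(a) = -sqrt(C1 + a^2)
 g(a) = sqrt(C1 + a^2)


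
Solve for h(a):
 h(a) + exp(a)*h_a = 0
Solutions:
 h(a) = C1*exp(exp(-a))


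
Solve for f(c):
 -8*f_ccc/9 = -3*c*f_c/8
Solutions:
 f(c) = C1 + Integral(C2*airyai(3*c/4) + C3*airybi(3*c/4), c)


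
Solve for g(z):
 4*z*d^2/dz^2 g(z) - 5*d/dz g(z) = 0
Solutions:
 g(z) = C1 + C2*z^(9/4)


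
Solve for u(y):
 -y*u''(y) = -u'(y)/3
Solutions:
 u(y) = C1 + C2*y^(4/3)


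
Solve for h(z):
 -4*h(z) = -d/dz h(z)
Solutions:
 h(z) = C1*exp(4*z)


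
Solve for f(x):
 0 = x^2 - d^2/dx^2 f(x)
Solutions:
 f(x) = C1 + C2*x + x^4/12


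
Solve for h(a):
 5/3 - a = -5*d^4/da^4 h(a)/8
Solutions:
 h(a) = C1 + C2*a + C3*a^2 + C4*a^3 + a^5/75 - a^4/9


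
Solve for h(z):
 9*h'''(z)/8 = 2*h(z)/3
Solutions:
 h(z) = C3*exp(2*2^(1/3)*z/3) + (C1*sin(2^(1/3)*sqrt(3)*z/3) + C2*cos(2^(1/3)*sqrt(3)*z/3))*exp(-2^(1/3)*z/3)


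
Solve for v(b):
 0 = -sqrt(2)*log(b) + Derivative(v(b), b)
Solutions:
 v(b) = C1 + sqrt(2)*b*log(b) - sqrt(2)*b


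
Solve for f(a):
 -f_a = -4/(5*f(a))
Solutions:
 f(a) = -sqrt(C1 + 40*a)/5
 f(a) = sqrt(C1 + 40*a)/5


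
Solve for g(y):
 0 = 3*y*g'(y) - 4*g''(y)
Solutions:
 g(y) = C1 + C2*erfi(sqrt(6)*y/4)


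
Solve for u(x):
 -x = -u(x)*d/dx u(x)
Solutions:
 u(x) = -sqrt(C1 + x^2)
 u(x) = sqrt(C1 + x^2)


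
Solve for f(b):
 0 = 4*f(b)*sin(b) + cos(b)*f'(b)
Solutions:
 f(b) = C1*cos(b)^4


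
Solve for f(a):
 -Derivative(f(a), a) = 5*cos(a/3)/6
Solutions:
 f(a) = C1 - 5*sin(a/3)/2


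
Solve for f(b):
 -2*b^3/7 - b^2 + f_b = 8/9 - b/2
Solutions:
 f(b) = C1 + b^4/14 + b^3/3 - b^2/4 + 8*b/9


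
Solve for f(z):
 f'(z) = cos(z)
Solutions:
 f(z) = C1 + sin(z)


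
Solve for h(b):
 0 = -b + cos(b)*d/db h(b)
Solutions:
 h(b) = C1 + Integral(b/cos(b), b)


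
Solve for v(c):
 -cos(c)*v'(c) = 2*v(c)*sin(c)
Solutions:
 v(c) = C1*cos(c)^2


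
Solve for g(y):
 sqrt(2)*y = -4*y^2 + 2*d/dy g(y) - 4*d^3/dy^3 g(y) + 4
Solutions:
 g(y) = C1 + C2*exp(-sqrt(2)*y/2) + C3*exp(sqrt(2)*y/2) + 2*y^3/3 + sqrt(2)*y^2/4 + 6*y


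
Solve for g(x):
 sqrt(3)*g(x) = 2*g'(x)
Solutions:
 g(x) = C1*exp(sqrt(3)*x/2)


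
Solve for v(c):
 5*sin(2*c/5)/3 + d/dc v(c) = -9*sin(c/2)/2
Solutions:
 v(c) = C1 + 25*cos(2*c/5)/6 + 9*cos(c/2)


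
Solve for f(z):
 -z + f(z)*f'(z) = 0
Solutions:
 f(z) = -sqrt(C1 + z^2)
 f(z) = sqrt(C1 + z^2)


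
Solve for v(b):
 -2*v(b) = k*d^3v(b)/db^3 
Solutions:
 v(b) = C1*exp(2^(1/3)*b*(-1/k)^(1/3)) + C2*exp(2^(1/3)*b*(-1/k)^(1/3)*(-1 + sqrt(3)*I)/2) + C3*exp(-2^(1/3)*b*(-1/k)^(1/3)*(1 + sqrt(3)*I)/2)


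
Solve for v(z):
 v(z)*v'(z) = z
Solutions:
 v(z) = -sqrt(C1 + z^2)
 v(z) = sqrt(C1 + z^2)


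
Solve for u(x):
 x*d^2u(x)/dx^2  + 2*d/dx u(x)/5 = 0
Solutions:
 u(x) = C1 + C2*x^(3/5)


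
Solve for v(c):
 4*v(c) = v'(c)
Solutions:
 v(c) = C1*exp(4*c)


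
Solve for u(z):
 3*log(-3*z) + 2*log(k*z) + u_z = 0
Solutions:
 u(z) = C1 + z*(-2*log(-k) - 3*log(3) + 5) - 5*z*log(-z)


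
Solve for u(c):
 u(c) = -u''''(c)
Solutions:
 u(c) = (C1*sin(sqrt(2)*c/2) + C2*cos(sqrt(2)*c/2))*exp(-sqrt(2)*c/2) + (C3*sin(sqrt(2)*c/2) + C4*cos(sqrt(2)*c/2))*exp(sqrt(2)*c/2)


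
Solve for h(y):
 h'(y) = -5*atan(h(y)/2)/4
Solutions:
 Integral(1/atan(_y/2), (_y, h(y))) = C1 - 5*y/4


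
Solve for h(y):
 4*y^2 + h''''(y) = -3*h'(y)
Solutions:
 h(y) = C1 + C4*exp(-3^(1/3)*y) - 4*y^3/9 + (C2*sin(3^(5/6)*y/2) + C3*cos(3^(5/6)*y/2))*exp(3^(1/3)*y/2)


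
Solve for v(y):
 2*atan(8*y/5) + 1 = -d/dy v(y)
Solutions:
 v(y) = C1 - 2*y*atan(8*y/5) - y + 5*log(64*y^2 + 25)/8


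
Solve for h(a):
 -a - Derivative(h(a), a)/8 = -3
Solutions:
 h(a) = C1 - 4*a^2 + 24*a


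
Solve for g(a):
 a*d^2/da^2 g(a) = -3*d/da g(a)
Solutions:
 g(a) = C1 + C2/a^2


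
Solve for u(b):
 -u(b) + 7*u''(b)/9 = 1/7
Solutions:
 u(b) = C1*exp(-3*sqrt(7)*b/7) + C2*exp(3*sqrt(7)*b/7) - 1/7


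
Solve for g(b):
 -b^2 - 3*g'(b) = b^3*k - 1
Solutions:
 g(b) = C1 - b^4*k/12 - b^3/9 + b/3


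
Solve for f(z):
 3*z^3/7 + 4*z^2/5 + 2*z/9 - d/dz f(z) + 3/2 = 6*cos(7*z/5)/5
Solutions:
 f(z) = C1 + 3*z^4/28 + 4*z^3/15 + z^2/9 + 3*z/2 - 6*sin(7*z/5)/7


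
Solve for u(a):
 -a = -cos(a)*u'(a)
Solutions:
 u(a) = C1 + Integral(a/cos(a), a)


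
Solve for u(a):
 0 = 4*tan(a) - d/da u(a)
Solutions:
 u(a) = C1 - 4*log(cos(a))


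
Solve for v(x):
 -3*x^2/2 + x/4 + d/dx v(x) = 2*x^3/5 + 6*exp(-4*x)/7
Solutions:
 v(x) = C1 + x^4/10 + x^3/2 - x^2/8 - 3*exp(-4*x)/14


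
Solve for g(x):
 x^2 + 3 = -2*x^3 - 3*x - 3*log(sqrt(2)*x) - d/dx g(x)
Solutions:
 g(x) = C1 - x^4/2 - x^3/3 - 3*x^2/2 - 3*x*log(x) - 3*x*log(2)/2


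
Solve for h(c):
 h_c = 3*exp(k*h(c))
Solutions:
 h(c) = Piecewise((log(-1/(C1*k + 3*c*k))/k, Ne(k, 0)), (nan, True))
 h(c) = Piecewise((C1 + 3*c, Eq(k, 0)), (nan, True))


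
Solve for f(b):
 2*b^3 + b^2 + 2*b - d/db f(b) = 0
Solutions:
 f(b) = C1 + b^4/2 + b^3/3 + b^2


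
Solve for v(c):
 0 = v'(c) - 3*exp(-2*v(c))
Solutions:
 v(c) = log(-sqrt(C1 + 6*c))
 v(c) = log(C1 + 6*c)/2


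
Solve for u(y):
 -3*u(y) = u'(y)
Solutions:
 u(y) = C1*exp(-3*y)


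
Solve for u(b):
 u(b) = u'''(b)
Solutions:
 u(b) = C3*exp(b) + (C1*sin(sqrt(3)*b/2) + C2*cos(sqrt(3)*b/2))*exp(-b/2)


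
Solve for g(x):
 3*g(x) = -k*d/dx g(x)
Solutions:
 g(x) = C1*exp(-3*x/k)


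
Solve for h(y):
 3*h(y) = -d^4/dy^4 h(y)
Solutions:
 h(y) = (C1*sin(sqrt(2)*3^(1/4)*y/2) + C2*cos(sqrt(2)*3^(1/4)*y/2))*exp(-sqrt(2)*3^(1/4)*y/2) + (C3*sin(sqrt(2)*3^(1/4)*y/2) + C4*cos(sqrt(2)*3^(1/4)*y/2))*exp(sqrt(2)*3^(1/4)*y/2)


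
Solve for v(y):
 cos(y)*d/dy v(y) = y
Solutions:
 v(y) = C1 + Integral(y/cos(y), y)


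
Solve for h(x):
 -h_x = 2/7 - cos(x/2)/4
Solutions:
 h(x) = C1 - 2*x/7 + sin(x/2)/2


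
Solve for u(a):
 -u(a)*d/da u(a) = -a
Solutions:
 u(a) = -sqrt(C1 + a^2)
 u(a) = sqrt(C1 + a^2)


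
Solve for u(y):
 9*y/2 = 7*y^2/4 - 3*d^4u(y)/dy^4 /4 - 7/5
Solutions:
 u(y) = C1 + C2*y + C3*y^2 + C4*y^3 + 7*y^6/1080 - y^5/20 - 7*y^4/90


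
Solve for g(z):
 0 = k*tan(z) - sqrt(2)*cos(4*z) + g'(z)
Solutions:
 g(z) = C1 + k*log(cos(z)) + sqrt(2)*sin(4*z)/4


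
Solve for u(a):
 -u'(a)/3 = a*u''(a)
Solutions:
 u(a) = C1 + C2*a^(2/3)


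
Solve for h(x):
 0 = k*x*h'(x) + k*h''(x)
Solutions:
 h(x) = C1 + C2*erf(sqrt(2)*x/2)


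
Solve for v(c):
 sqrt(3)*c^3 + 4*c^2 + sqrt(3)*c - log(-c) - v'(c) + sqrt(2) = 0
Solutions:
 v(c) = C1 + sqrt(3)*c^4/4 + 4*c^3/3 + sqrt(3)*c^2/2 - c*log(-c) + c*(1 + sqrt(2))


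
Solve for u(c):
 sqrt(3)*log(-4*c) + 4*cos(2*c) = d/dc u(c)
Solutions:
 u(c) = C1 + sqrt(3)*c*(log(-c) - 1) + 2*sqrt(3)*c*log(2) + 2*sin(2*c)


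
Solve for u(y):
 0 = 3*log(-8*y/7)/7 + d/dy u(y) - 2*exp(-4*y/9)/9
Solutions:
 u(y) = C1 - 3*y*log(-y)/7 + 3*y*(-3*log(2) + 1 + log(7))/7 - exp(-4*y/9)/2


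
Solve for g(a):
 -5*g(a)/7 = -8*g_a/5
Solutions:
 g(a) = C1*exp(25*a/56)


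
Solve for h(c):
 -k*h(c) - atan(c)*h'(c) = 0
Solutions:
 h(c) = C1*exp(-k*Integral(1/atan(c), c))


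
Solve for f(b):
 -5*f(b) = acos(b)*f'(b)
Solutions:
 f(b) = C1*exp(-5*Integral(1/acos(b), b))


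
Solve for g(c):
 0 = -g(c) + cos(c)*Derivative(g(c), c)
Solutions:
 g(c) = C1*sqrt(sin(c) + 1)/sqrt(sin(c) - 1)


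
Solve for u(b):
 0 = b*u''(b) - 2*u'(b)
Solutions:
 u(b) = C1 + C2*b^3


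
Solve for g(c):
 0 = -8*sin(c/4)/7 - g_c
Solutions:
 g(c) = C1 + 32*cos(c/4)/7


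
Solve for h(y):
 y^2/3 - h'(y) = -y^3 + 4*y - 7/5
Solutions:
 h(y) = C1 + y^4/4 + y^3/9 - 2*y^2 + 7*y/5


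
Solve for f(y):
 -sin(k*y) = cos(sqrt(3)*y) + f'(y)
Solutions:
 f(y) = C1 - sqrt(3)*sin(sqrt(3)*y)/3 + cos(k*y)/k


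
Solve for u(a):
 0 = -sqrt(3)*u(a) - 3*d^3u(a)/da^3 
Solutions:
 u(a) = C3*exp(-3^(5/6)*a/3) + (C1*sin(3^(1/3)*a/2) + C2*cos(3^(1/3)*a/2))*exp(3^(5/6)*a/6)


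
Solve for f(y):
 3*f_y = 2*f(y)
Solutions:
 f(y) = C1*exp(2*y/3)


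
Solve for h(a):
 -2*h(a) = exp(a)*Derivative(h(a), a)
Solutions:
 h(a) = C1*exp(2*exp(-a))


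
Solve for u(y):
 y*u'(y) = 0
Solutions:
 u(y) = C1


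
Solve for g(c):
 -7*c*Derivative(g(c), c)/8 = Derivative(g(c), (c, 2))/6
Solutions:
 g(c) = C1 + C2*erf(sqrt(42)*c/4)


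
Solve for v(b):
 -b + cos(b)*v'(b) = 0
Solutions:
 v(b) = C1 + Integral(b/cos(b), b)


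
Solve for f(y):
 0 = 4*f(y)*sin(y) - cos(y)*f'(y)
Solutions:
 f(y) = C1/cos(y)^4


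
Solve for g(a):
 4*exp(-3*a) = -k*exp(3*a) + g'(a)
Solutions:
 g(a) = C1 + k*exp(3*a)/3 - 4*exp(-3*a)/3


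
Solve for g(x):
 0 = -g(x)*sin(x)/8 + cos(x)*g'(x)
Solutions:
 g(x) = C1/cos(x)^(1/8)


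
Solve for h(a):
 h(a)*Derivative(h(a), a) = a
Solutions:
 h(a) = -sqrt(C1 + a^2)
 h(a) = sqrt(C1 + a^2)


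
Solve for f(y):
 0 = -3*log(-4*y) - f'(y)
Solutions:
 f(y) = C1 - 3*y*log(-y) + 3*y*(1 - 2*log(2))


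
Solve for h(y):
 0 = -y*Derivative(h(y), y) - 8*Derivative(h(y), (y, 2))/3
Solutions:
 h(y) = C1 + C2*erf(sqrt(3)*y/4)


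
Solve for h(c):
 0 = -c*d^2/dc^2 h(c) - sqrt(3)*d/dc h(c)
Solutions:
 h(c) = C1 + C2*c^(1 - sqrt(3))


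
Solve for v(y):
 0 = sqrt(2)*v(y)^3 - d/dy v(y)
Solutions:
 v(y) = -sqrt(2)*sqrt(-1/(C1 + sqrt(2)*y))/2
 v(y) = sqrt(2)*sqrt(-1/(C1 + sqrt(2)*y))/2


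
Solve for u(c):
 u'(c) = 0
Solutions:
 u(c) = C1


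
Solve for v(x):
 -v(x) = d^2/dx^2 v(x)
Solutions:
 v(x) = C1*sin(x) + C2*cos(x)


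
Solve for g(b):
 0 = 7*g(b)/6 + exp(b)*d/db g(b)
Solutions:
 g(b) = C1*exp(7*exp(-b)/6)


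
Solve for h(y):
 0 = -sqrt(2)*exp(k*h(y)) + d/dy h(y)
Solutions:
 h(y) = Piecewise((log(-1/(C1*k + sqrt(2)*k*y))/k, Ne(k, 0)), (nan, True))
 h(y) = Piecewise((C1 + sqrt(2)*y, Eq(k, 0)), (nan, True))


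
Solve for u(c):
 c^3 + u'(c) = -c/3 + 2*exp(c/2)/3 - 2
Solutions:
 u(c) = C1 - c^4/4 - c^2/6 - 2*c + 4*exp(c/2)/3


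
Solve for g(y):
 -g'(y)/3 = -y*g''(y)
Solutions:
 g(y) = C1 + C2*y^(4/3)


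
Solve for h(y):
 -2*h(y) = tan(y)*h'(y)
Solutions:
 h(y) = C1/sin(y)^2


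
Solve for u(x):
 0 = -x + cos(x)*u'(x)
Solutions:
 u(x) = C1 + Integral(x/cos(x), x)


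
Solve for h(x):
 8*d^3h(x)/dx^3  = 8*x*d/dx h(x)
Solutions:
 h(x) = C1 + Integral(C2*airyai(x) + C3*airybi(x), x)


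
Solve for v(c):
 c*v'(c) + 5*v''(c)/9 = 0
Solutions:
 v(c) = C1 + C2*erf(3*sqrt(10)*c/10)


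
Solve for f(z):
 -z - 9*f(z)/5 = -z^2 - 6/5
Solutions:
 f(z) = 5*z^2/9 - 5*z/9 + 2/3


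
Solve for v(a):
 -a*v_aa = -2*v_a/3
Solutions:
 v(a) = C1 + C2*a^(5/3)


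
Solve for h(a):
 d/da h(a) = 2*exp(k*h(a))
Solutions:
 h(a) = Piecewise((log(-1/(C1*k + 2*a*k))/k, Ne(k, 0)), (nan, True))
 h(a) = Piecewise((C1 + 2*a, Eq(k, 0)), (nan, True))


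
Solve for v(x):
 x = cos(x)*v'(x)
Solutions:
 v(x) = C1 + Integral(x/cos(x), x)


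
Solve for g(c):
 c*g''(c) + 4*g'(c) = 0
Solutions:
 g(c) = C1 + C2/c^3


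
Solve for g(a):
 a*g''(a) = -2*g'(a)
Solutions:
 g(a) = C1 + C2/a


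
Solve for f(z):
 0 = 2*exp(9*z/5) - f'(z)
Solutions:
 f(z) = C1 + 10*exp(9*z/5)/9


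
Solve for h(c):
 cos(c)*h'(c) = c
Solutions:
 h(c) = C1 + Integral(c/cos(c), c)


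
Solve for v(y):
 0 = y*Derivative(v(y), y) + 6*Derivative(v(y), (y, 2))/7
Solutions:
 v(y) = C1 + C2*erf(sqrt(21)*y/6)


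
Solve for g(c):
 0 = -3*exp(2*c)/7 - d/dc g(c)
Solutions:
 g(c) = C1 - 3*exp(2*c)/14


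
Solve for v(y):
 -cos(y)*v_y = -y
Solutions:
 v(y) = C1 + Integral(y/cos(y), y)


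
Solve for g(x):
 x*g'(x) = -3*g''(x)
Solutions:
 g(x) = C1 + C2*erf(sqrt(6)*x/6)


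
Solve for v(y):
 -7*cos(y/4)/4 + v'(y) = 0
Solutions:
 v(y) = C1 + 7*sin(y/4)


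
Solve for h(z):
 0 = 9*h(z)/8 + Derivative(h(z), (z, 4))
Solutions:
 h(z) = (C1*sin(2^(3/4)*sqrt(3)*z/4) + C2*cos(2^(3/4)*sqrt(3)*z/4))*exp(-2^(3/4)*sqrt(3)*z/4) + (C3*sin(2^(3/4)*sqrt(3)*z/4) + C4*cos(2^(3/4)*sqrt(3)*z/4))*exp(2^(3/4)*sqrt(3)*z/4)


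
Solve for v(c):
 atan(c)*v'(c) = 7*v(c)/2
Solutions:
 v(c) = C1*exp(7*Integral(1/atan(c), c)/2)


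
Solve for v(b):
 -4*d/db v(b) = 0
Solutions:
 v(b) = C1


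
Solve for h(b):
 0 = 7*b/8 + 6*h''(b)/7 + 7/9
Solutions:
 h(b) = C1 + C2*b - 49*b^3/288 - 49*b^2/108


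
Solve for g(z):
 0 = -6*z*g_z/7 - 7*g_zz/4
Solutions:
 g(z) = C1 + C2*erf(2*sqrt(3)*z/7)


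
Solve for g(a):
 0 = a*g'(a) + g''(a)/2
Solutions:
 g(a) = C1 + C2*erf(a)


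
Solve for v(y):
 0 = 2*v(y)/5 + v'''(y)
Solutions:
 v(y) = C3*exp(-2^(1/3)*5^(2/3)*y/5) + (C1*sin(2^(1/3)*sqrt(3)*5^(2/3)*y/10) + C2*cos(2^(1/3)*sqrt(3)*5^(2/3)*y/10))*exp(2^(1/3)*5^(2/3)*y/10)


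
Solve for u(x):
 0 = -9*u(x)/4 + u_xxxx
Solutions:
 u(x) = C1*exp(-sqrt(6)*x/2) + C2*exp(sqrt(6)*x/2) + C3*sin(sqrt(6)*x/2) + C4*cos(sqrt(6)*x/2)


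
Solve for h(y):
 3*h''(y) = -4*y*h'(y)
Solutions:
 h(y) = C1 + C2*erf(sqrt(6)*y/3)


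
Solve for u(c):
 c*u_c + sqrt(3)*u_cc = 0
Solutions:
 u(c) = C1 + C2*erf(sqrt(2)*3^(3/4)*c/6)


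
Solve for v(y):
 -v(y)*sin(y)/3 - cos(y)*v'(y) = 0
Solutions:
 v(y) = C1*cos(y)^(1/3)


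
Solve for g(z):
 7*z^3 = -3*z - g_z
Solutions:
 g(z) = C1 - 7*z^4/4 - 3*z^2/2


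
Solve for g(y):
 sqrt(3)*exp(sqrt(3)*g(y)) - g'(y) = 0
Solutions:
 g(y) = sqrt(3)*(2*log(-1/(C1 + sqrt(3)*y)) - log(3))/6


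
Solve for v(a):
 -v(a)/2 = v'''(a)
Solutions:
 v(a) = C3*exp(-2^(2/3)*a/2) + (C1*sin(2^(2/3)*sqrt(3)*a/4) + C2*cos(2^(2/3)*sqrt(3)*a/4))*exp(2^(2/3)*a/4)


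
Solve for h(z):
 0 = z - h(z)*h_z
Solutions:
 h(z) = -sqrt(C1 + z^2)
 h(z) = sqrt(C1 + z^2)


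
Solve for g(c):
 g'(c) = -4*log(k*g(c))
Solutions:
 li(k*g(c))/k = C1 - 4*c


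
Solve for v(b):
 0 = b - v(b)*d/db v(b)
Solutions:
 v(b) = -sqrt(C1 + b^2)
 v(b) = sqrt(C1 + b^2)


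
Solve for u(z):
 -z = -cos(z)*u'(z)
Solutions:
 u(z) = C1 + Integral(z/cos(z), z)


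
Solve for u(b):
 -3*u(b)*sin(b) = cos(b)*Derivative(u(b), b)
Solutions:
 u(b) = C1*cos(b)^3


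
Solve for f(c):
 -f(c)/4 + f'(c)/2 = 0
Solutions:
 f(c) = C1*exp(c/2)


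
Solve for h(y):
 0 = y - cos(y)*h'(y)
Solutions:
 h(y) = C1 + Integral(y/cos(y), y)


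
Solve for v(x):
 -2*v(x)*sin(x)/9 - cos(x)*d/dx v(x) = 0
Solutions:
 v(x) = C1*cos(x)^(2/9)


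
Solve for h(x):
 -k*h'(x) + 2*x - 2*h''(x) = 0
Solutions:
 h(x) = C1 + C2*exp(-k*x/2) + x^2/k - 4*x/k^2
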